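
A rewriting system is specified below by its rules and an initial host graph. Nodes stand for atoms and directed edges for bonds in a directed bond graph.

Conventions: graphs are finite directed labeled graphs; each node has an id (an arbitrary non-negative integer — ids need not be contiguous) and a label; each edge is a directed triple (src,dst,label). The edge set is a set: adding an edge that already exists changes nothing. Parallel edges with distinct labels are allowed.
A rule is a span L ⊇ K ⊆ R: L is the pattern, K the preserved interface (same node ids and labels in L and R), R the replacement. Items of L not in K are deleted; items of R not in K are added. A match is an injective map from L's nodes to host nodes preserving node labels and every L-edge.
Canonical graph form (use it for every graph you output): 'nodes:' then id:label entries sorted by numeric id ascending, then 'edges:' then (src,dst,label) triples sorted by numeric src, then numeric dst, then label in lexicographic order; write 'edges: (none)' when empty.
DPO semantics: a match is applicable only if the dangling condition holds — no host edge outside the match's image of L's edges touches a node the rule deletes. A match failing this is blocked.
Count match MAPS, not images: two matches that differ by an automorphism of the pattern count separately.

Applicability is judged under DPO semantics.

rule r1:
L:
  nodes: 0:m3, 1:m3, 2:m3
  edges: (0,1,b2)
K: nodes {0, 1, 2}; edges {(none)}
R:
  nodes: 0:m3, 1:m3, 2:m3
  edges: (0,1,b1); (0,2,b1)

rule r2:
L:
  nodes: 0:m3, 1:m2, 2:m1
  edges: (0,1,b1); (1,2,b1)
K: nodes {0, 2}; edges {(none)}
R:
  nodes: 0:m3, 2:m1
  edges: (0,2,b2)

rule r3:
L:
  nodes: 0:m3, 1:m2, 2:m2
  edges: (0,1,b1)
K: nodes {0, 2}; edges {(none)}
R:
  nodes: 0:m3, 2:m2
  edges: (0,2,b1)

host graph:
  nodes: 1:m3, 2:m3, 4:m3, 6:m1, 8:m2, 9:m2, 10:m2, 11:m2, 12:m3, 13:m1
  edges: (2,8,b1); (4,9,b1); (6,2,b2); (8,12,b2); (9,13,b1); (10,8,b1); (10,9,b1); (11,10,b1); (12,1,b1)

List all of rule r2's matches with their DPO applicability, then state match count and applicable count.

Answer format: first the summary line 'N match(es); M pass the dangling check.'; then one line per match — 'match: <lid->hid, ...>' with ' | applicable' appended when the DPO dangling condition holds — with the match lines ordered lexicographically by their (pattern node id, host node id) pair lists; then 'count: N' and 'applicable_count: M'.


1 match(es); 0 pass the dangling check.
match: 0->4, 1->9, 2->13
count: 1
applicable_count: 0


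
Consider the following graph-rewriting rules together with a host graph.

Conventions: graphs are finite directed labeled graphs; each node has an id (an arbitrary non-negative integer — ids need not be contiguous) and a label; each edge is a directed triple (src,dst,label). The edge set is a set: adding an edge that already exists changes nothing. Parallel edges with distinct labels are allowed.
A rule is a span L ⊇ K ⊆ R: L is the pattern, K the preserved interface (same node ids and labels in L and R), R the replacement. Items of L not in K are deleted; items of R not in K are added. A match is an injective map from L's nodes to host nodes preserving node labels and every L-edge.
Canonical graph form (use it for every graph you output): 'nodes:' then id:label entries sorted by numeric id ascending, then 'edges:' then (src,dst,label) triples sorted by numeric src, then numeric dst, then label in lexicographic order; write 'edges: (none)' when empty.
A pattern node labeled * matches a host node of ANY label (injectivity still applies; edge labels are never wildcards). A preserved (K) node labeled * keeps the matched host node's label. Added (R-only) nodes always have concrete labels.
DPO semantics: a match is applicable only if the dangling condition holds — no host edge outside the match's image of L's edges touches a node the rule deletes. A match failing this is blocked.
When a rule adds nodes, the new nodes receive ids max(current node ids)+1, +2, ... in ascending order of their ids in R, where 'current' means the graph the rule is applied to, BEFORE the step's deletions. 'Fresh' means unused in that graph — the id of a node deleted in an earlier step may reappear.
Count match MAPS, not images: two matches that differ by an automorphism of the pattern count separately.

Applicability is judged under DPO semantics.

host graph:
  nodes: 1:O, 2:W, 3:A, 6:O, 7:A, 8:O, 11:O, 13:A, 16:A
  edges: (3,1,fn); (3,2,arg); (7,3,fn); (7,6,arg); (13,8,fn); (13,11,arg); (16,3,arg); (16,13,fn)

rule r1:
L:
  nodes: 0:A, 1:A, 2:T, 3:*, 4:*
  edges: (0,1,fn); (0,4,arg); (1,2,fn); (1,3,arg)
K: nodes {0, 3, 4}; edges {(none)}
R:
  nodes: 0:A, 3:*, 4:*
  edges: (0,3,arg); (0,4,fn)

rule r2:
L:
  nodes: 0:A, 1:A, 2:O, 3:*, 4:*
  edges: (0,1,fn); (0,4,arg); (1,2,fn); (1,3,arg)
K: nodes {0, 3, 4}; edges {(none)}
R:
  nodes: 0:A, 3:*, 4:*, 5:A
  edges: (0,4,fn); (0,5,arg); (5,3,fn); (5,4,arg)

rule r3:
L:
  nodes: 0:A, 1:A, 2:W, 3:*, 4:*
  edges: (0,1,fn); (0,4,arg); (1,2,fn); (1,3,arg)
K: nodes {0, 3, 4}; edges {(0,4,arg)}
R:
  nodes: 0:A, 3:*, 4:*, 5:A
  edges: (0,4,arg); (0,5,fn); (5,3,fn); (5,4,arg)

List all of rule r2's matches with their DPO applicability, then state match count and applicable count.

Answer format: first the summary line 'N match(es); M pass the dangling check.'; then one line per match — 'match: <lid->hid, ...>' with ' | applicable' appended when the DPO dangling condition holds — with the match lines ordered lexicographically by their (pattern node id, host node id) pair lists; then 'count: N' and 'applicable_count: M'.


2 match(es); 1 pass the dangling check.
match: 0->7, 1->3, 2->1, 3->2, 4->6
match: 0->16, 1->13, 2->8, 3->11, 4->3 | applicable
count: 2
applicable_count: 1


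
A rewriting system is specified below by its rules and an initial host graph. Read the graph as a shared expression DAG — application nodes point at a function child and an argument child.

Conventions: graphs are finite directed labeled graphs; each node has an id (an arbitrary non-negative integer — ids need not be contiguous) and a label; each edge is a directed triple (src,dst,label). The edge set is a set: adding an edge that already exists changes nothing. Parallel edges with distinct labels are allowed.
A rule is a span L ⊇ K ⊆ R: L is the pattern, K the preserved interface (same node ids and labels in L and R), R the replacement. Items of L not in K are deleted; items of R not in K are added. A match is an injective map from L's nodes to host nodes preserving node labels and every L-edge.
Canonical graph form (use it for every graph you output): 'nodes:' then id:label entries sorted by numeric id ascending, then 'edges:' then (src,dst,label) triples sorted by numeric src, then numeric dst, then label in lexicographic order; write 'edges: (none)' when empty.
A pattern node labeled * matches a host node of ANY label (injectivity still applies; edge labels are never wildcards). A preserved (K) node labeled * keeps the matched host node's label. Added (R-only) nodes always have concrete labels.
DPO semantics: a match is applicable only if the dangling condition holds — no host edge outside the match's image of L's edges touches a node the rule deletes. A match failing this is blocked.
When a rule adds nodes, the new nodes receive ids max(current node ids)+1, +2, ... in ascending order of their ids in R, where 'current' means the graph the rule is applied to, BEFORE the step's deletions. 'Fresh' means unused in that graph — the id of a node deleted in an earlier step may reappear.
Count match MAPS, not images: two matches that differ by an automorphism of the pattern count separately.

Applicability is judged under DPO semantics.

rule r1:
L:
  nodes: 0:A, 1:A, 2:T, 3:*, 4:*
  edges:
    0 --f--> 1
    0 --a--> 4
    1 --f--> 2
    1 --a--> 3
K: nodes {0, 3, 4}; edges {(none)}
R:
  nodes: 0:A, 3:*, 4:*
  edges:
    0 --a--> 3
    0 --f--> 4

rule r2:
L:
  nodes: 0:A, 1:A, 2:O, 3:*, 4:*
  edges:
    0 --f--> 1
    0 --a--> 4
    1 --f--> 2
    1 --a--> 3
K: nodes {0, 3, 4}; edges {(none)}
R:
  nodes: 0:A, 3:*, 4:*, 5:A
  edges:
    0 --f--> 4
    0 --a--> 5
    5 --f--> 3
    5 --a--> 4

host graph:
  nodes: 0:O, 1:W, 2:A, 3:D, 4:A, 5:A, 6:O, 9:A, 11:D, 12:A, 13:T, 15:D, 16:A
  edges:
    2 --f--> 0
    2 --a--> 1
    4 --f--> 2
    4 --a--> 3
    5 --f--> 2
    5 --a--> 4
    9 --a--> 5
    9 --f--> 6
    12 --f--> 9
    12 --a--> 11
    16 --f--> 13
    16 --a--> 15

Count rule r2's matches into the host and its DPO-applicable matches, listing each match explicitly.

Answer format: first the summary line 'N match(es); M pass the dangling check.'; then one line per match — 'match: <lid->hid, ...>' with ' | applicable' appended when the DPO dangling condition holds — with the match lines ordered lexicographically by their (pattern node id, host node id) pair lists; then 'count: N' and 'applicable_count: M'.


3 match(es); 1 pass the dangling check.
match: 0->4, 1->2, 2->0, 3->1, 4->3
match: 0->5, 1->2, 2->0, 3->1, 4->4
match: 0->12, 1->9, 2->6, 3->5, 4->11 | applicable
count: 3
applicable_count: 1


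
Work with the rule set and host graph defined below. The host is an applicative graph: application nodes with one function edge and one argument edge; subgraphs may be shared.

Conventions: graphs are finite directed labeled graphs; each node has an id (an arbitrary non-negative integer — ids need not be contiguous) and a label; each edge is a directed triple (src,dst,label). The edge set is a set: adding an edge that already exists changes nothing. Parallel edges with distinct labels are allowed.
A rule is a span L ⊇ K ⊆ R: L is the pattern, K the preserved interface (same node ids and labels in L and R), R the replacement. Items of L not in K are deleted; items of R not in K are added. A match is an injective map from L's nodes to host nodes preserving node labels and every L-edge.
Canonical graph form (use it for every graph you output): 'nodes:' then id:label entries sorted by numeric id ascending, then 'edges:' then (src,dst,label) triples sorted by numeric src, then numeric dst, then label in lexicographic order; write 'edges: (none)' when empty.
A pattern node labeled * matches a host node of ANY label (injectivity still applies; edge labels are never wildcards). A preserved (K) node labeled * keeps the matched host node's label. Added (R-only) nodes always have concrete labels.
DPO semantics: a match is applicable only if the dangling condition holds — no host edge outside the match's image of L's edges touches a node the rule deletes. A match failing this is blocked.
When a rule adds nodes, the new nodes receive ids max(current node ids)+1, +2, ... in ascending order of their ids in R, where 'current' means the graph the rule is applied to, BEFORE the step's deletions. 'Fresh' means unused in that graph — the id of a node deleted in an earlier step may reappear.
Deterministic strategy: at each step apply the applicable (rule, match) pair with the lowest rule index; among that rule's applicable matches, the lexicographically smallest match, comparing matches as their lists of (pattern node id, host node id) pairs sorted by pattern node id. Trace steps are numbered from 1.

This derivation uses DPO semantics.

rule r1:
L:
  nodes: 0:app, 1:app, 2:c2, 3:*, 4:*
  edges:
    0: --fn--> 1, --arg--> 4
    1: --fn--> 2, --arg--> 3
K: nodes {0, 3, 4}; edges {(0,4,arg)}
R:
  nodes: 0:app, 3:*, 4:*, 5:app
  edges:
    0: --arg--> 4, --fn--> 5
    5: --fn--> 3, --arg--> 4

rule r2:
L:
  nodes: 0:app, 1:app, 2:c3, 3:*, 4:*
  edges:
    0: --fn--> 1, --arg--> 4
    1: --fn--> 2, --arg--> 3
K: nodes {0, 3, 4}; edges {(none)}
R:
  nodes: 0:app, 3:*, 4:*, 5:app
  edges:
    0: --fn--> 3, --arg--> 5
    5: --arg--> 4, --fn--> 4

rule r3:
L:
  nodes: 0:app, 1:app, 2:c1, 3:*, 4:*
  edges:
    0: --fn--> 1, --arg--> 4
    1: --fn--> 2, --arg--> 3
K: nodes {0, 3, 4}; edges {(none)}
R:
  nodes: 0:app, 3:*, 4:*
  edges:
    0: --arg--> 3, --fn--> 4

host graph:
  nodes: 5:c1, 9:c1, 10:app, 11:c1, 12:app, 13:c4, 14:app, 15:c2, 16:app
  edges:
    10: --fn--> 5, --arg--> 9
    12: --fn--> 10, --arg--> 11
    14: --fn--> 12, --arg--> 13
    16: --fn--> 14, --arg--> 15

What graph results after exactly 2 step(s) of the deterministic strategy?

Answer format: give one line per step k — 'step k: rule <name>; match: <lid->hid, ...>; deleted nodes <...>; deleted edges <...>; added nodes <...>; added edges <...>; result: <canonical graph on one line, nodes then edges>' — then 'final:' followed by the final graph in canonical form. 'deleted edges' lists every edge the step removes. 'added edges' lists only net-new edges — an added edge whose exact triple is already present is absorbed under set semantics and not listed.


step 1: rule r3; match: 0->12, 1->10, 2->5, 3->9, 4->11; deleted nodes 5, 10; deleted edges (10,5,fn); (10,9,arg); (12,10,fn); (12,11,arg); added nodes (none); added edges (12,9,arg); (12,11,fn); result: nodes: 9:c1, 11:c1, 12:app, 13:c4, 14:app, 15:c2, 16:app edges: (12,9,arg); (12,11,fn); (14,12,fn); (14,13,arg); (16,14,fn); (16,15,arg)
step 2: rule r3; match: 0->14, 1->12, 2->11, 3->9, 4->13; deleted nodes 11, 12; deleted edges (12,9,arg); (12,11,fn); (14,12,fn); (14,13,arg); added nodes (none); added edges (14,9,arg); (14,13,fn); result: nodes: 9:c1, 13:c4, 14:app, 15:c2, 16:app edges: (14,9,arg); (14,13,fn); (16,14,fn); (16,15,arg)
final:
nodes: 9:c1, 13:c4, 14:app, 15:c2, 16:app
edges: (14,9,arg); (14,13,fn); (16,14,fn); (16,15,arg)


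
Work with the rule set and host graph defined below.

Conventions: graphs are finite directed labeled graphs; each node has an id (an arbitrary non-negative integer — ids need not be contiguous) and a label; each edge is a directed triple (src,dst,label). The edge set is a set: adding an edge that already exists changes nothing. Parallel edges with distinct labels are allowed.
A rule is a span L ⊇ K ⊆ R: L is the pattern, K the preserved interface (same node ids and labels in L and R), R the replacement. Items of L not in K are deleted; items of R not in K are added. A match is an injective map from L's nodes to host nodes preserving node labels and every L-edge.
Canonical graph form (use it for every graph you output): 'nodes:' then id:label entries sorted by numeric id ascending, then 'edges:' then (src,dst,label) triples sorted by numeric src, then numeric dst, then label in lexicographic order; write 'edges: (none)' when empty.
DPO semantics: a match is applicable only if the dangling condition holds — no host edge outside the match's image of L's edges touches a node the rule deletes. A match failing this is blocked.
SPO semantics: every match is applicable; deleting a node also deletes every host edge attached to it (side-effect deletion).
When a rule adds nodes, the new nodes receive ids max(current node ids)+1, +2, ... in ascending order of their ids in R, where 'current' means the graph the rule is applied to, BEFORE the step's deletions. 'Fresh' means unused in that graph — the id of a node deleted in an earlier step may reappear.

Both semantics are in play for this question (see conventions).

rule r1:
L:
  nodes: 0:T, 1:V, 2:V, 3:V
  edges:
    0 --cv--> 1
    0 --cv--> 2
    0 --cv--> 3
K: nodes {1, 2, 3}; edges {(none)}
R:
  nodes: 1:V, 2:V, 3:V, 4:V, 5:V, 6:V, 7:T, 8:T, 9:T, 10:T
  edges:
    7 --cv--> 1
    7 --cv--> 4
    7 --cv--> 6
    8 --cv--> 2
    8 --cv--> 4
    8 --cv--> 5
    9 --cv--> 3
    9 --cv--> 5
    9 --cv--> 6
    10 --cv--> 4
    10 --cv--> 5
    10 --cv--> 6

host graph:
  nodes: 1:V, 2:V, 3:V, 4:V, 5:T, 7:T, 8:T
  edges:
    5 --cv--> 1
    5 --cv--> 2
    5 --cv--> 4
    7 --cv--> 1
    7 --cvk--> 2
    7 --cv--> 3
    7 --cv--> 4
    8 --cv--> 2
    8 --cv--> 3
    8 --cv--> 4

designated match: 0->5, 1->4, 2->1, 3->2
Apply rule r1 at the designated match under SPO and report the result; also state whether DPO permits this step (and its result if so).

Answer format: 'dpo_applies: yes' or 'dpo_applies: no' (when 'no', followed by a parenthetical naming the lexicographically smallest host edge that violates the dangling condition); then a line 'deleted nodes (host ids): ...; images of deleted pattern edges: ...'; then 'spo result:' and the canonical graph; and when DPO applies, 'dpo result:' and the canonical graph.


dpo_applies: yes
deleted nodes (host ids): 5; images of deleted pattern edges: (5,1,cv); (5,2,cv); (5,4,cv)
spo result:
nodes: 1:V, 2:V, 3:V, 4:V, 7:T, 8:T, 9:V, 10:V, 11:V, 12:T, 13:T, 14:T, 15:T
edges: (7,1,cv); (7,2,cvk); (7,3,cv); (7,4,cv); (8,2,cv); (8,3,cv); (8,4,cv); (12,4,cv); (12,9,cv); (12,11,cv); (13,1,cv); (13,9,cv); (13,10,cv); (14,2,cv); (14,10,cv); (14,11,cv); (15,9,cv); (15,10,cv); (15,11,cv)
dpo result:
nodes: 1:V, 2:V, 3:V, 4:V, 7:T, 8:T, 9:V, 10:V, 11:V, 12:T, 13:T, 14:T, 15:T
edges: (7,1,cv); (7,2,cvk); (7,3,cv); (7,4,cv); (8,2,cv); (8,3,cv); (8,4,cv); (12,4,cv); (12,9,cv); (12,11,cv); (13,1,cv); (13,9,cv); (13,10,cv); (14,2,cv); (14,10,cv); (14,11,cv); (15,9,cv); (15,10,cv); (15,11,cv)


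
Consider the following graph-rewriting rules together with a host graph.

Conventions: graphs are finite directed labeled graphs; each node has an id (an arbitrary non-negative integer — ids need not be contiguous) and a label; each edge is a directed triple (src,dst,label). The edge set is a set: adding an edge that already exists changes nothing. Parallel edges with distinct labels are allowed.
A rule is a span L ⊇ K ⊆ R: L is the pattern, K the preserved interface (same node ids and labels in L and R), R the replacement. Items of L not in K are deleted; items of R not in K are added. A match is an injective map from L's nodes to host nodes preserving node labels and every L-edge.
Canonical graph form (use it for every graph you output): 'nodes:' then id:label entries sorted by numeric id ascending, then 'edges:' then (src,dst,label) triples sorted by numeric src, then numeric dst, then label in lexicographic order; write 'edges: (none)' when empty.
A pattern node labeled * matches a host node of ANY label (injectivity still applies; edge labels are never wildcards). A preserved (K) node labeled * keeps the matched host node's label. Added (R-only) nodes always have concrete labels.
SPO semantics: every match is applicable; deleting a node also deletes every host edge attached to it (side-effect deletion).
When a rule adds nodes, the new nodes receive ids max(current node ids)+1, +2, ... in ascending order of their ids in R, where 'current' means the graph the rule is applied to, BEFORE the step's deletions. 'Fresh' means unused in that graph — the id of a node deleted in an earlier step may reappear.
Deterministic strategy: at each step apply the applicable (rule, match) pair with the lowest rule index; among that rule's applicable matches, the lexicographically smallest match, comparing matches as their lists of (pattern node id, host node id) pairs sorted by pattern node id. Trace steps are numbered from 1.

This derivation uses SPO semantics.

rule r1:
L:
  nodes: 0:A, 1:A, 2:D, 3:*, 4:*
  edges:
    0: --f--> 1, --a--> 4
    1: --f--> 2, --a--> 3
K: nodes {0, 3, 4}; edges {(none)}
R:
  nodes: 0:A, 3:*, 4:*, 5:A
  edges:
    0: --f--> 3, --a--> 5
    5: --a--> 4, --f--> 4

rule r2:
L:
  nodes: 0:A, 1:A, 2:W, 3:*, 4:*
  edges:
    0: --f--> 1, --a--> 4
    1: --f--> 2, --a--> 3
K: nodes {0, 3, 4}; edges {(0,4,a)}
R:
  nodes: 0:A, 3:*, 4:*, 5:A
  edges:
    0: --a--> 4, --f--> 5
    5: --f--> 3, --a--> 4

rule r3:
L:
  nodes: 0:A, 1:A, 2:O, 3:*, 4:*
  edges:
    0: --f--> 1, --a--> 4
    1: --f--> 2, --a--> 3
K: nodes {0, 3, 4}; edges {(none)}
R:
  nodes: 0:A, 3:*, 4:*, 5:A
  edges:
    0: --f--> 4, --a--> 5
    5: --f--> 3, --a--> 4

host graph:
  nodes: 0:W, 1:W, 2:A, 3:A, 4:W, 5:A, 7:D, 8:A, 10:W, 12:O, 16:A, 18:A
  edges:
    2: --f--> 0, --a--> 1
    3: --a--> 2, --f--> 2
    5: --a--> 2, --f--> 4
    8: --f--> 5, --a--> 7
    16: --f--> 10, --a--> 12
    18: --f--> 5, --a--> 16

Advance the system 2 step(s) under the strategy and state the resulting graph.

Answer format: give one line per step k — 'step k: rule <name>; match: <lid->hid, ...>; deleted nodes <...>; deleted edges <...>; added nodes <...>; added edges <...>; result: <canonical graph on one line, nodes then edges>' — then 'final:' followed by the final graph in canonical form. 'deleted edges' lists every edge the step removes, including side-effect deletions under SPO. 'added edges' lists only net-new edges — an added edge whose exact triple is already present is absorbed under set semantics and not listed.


step 1: rule r2; match: 0->8, 1->5, 2->4, 3->2, 4->7; deleted nodes 4, 5; deleted edges (5,2,a); (5,4,f); (8,5,f); (18,5,f); added nodes 19; added edges (8,19,f); (19,2,f); (19,7,a); result: nodes: 0:W, 1:W, 2:A, 3:A, 7:D, 8:A, 10:W, 12:O, 16:A, 18:A, 19:A edges: (2,0,f); (2,1,a); (3,2,a); (3,2,f); (8,7,a); (8,19,f); (16,10,f); (16,12,a); (18,16,a); (19,2,f); (19,7,a)
step 2: rule r2; match: 0->19, 1->2, 2->0, 3->1, 4->7; deleted nodes 0, 2; deleted edges (2,0,f); (2,1,a); (3,2,a); (3,2,f); (19,2,f); added nodes 20; added edges (19,20,f); (20,1,f); (20,7,a); result: nodes: 1:W, 3:A, 7:D, 8:A, 10:W, 12:O, 16:A, 18:A, 19:A, 20:A edges: (8,7,a); (8,19,f); (16,10,f); (16,12,a); (18,16,a); (19,7,a); (19,20,f); (20,1,f); (20,7,a)
final:
nodes: 1:W, 3:A, 7:D, 8:A, 10:W, 12:O, 16:A, 18:A, 19:A, 20:A
edges: (8,7,a); (8,19,f); (16,10,f); (16,12,a); (18,16,a); (19,7,a); (19,20,f); (20,1,f); (20,7,a)


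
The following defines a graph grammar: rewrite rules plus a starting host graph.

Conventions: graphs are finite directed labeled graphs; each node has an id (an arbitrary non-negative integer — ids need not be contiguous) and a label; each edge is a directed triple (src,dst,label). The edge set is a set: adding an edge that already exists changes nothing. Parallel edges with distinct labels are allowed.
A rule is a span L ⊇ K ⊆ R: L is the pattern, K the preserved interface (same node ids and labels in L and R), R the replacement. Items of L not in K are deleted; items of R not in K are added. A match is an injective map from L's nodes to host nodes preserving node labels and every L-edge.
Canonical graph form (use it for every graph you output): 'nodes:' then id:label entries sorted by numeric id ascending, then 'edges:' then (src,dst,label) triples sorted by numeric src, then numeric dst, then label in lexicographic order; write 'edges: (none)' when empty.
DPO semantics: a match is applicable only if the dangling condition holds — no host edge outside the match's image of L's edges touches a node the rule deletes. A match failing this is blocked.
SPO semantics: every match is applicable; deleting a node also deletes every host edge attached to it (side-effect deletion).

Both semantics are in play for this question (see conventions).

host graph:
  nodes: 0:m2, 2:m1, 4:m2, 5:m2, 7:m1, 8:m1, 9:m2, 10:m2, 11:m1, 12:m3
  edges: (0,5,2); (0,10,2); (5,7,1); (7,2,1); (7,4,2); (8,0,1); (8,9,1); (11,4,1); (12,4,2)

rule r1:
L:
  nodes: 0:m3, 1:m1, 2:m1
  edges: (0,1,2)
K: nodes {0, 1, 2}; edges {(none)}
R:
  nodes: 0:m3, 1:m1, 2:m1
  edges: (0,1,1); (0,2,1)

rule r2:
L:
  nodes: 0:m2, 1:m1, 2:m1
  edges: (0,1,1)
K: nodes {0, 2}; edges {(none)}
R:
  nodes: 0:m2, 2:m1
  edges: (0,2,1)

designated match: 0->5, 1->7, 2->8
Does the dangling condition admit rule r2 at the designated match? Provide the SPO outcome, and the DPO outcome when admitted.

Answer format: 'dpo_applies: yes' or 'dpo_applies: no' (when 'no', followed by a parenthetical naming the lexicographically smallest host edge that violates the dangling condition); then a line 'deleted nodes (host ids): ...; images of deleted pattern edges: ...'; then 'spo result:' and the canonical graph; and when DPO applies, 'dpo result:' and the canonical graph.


dpo_applies: no
(the rule deletes node 7, which keeps host edge (7,2,1) outside the match image — the dangling condition fails, DPO blocks; SPO proceeds and side-deletes such edges)
deleted nodes (host ids): 7; images of deleted pattern edges: (5,7,1)
spo result:
nodes: 0:m2, 2:m1, 4:m2, 5:m2, 8:m1, 9:m2, 10:m2, 11:m1, 12:m3
edges: (0,5,2); (0,10,2); (5,8,1); (8,0,1); (8,9,1); (11,4,1); (12,4,2)


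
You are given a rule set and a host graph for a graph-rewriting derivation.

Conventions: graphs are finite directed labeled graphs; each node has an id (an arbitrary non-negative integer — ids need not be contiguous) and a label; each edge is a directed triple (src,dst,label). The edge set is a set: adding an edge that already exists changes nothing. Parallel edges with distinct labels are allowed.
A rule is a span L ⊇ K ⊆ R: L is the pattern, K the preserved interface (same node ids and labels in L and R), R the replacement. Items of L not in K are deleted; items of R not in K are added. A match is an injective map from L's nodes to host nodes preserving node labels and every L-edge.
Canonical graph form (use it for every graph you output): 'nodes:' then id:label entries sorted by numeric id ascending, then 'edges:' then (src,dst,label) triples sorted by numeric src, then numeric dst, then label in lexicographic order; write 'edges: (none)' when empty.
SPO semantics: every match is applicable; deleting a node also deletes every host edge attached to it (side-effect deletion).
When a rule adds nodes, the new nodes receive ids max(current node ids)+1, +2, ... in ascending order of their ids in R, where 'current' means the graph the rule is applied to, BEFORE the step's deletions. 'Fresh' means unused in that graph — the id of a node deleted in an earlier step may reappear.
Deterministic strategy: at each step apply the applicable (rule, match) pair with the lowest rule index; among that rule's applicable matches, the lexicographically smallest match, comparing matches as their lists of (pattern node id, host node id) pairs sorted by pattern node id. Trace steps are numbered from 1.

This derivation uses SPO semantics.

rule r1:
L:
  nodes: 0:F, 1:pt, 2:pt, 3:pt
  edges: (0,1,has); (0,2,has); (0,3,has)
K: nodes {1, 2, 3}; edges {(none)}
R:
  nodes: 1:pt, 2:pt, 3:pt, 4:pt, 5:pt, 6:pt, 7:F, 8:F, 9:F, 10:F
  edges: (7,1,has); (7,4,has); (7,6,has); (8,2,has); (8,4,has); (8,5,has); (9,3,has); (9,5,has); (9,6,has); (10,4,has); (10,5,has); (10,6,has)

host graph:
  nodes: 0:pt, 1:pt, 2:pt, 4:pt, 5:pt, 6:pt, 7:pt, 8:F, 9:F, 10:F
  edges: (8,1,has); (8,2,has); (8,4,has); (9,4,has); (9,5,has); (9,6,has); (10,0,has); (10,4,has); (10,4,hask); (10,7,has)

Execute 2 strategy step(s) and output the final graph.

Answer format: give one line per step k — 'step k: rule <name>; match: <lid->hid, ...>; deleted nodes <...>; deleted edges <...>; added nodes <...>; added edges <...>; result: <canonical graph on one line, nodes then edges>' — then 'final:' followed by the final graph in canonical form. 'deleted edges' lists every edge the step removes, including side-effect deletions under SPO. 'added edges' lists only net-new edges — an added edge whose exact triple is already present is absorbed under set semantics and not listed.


step 1: rule r1; match: 0->8, 1->1, 2->2, 3->4; deleted nodes 8; deleted edges (8,1,has); (8,2,has); (8,4,has); added nodes 11, 12, 13, 14, 15, 16, 17; added edges (14,1,has); (14,11,has); (14,13,has); (15,2,has); (15,11,has); (15,12,has); (16,4,has); (16,12,has); (16,13,has); (17,11,has); (17,12,has); (17,13,has); result: nodes: 0:pt, 1:pt, 2:pt, 4:pt, 5:pt, 6:pt, 7:pt, 9:F, 10:F, 11:pt, 12:pt, 13:pt, 14:F, 15:F, 16:F, 17:F edges: (9,4,has); (9,5,has); (9,6,has); (10,0,has); (10,4,has); (10,4,hask); (10,7,has); (14,1,has); (14,11,has); (14,13,has); (15,2,has); (15,11,has); (15,12,has); (16,4,has); (16,12,has); (16,13,has); (17,11,has); (17,12,has); (17,13,has)
step 2: rule r1; match: 0->9, 1->4, 2->5, 3->6; deleted nodes 9; deleted edges (9,4,has); (9,5,has); (9,6,has); added nodes 18, 19, 20, 21, 22, 23, 24; added edges (21,4,has); (21,18,has); (21,20,has); (22,5,has); (22,18,has); (22,19,has); (23,6,has); (23,19,has); (23,20,has); (24,18,has); (24,19,has); (24,20,has); result: nodes: 0:pt, 1:pt, 2:pt, 4:pt, 5:pt, 6:pt, 7:pt, 10:F, 11:pt, 12:pt, 13:pt, 14:F, 15:F, 16:F, 17:F, 18:pt, 19:pt, 20:pt, 21:F, 22:F, 23:F, 24:F edges: (10,0,has); (10,4,has); (10,4,hask); (10,7,has); (14,1,has); (14,11,has); (14,13,has); (15,2,has); (15,11,has); (15,12,has); (16,4,has); (16,12,has); (16,13,has); (17,11,has); (17,12,has); (17,13,has); (21,4,has); (21,18,has); (21,20,has); (22,5,has); (22,18,has); (22,19,has); (23,6,has); (23,19,has); (23,20,has); (24,18,has); (24,19,has); (24,20,has)
final:
nodes: 0:pt, 1:pt, 2:pt, 4:pt, 5:pt, 6:pt, 7:pt, 10:F, 11:pt, 12:pt, 13:pt, 14:F, 15:F, 16:F, 17:F, 18:pt, 19:pt, 20:pt, 21:F, 22:F, 23:F, 24:F
edges: (10,0,has); (10,4,has); (10,4,hask); (10,7,has); (14,1,has); (14,11,has); (14,13,has); (15,2,has); (15,11,has); (15,12,has); (16,4,has); (16,12,has); (16,13,has); (17,11,has); (17,12,has); (17,13,has); (21,4,has); (21,18,has); (21,20,has); (22,5,has); (22,18,has); (22,19,has); (23,6,has); (23,19,has); (23,20,has); (24,18,has); (24,19,has); (24,20,has)


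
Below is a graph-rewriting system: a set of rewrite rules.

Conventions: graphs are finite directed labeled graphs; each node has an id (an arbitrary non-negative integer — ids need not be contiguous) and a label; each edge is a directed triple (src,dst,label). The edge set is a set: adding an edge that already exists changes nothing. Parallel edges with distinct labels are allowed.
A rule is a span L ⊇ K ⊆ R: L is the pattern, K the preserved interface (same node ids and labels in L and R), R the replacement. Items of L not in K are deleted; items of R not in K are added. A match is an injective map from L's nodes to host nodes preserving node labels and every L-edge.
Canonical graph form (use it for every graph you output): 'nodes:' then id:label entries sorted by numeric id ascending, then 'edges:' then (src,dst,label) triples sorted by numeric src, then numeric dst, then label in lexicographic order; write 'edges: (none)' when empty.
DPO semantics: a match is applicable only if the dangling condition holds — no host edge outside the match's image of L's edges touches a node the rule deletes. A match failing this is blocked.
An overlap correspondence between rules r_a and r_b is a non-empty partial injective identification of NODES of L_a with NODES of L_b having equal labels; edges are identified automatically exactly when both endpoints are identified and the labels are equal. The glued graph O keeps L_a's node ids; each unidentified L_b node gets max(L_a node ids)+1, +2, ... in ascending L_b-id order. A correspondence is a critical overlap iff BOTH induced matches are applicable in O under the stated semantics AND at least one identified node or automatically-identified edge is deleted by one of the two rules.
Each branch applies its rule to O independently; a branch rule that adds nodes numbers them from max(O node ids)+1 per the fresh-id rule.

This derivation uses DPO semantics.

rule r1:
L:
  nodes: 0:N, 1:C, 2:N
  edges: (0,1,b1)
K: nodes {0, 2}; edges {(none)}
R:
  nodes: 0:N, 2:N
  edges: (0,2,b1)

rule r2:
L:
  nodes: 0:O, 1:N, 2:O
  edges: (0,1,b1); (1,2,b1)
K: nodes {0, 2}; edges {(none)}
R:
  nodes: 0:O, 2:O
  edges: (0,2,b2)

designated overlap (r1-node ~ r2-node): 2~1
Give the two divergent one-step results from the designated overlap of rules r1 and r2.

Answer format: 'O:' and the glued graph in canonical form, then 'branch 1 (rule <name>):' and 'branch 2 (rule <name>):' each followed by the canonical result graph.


O:
nodes: 0:N, 1:C, 2:N, 3:O, 4:O
edges: (0,1,b1); (2,4,b1); (3,2,b1)
branch 1 (rule r1):
nodes: 0:N, 2:N, 3:O, 4:O
edges: (0,2,b1); (2,4,b1); (3,2,b1)
branch 2 (rule r2):
nodes: 0:N, 1:C, 3:O, 4:O
edges: (0,1,b1); (3,4,b2)


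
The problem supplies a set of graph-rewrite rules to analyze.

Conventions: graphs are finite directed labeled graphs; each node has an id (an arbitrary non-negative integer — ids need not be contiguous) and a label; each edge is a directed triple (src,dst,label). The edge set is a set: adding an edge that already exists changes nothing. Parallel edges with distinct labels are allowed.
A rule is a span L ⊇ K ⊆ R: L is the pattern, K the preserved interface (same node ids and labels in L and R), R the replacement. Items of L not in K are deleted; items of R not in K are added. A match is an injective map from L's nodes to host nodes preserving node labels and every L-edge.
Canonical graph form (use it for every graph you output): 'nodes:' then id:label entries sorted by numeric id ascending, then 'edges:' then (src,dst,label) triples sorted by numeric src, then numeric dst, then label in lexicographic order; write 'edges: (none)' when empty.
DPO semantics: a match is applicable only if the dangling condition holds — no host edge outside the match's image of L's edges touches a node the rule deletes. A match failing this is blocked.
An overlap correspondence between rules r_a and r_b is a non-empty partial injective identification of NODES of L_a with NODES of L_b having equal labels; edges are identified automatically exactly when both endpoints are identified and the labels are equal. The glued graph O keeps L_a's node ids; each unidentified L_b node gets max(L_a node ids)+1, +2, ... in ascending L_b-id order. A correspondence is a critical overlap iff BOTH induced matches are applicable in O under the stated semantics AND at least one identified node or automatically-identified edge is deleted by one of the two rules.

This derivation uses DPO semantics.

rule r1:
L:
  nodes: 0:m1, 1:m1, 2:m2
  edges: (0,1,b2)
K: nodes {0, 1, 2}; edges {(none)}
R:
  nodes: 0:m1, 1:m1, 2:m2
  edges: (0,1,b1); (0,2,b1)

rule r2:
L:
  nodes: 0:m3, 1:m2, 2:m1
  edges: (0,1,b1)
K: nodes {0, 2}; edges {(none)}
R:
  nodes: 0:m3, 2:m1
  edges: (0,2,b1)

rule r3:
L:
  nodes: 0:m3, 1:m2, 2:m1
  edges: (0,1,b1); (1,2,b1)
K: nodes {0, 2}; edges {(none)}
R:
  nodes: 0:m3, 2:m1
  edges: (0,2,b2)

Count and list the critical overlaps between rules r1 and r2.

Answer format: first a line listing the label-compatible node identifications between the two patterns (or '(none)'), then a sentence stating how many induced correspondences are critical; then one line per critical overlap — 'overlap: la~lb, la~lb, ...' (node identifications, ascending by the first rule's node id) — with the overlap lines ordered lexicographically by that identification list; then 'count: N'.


label-compatible node identifications between L(r1) and L(r2): 0~2, 1~2, 2~1
3 of the induced correspondences are critical overlaps of r1 and r2.
overlap: 0~2, 2~1
overlap: 1~2, 2~1
overlap: 2~1
count: 3


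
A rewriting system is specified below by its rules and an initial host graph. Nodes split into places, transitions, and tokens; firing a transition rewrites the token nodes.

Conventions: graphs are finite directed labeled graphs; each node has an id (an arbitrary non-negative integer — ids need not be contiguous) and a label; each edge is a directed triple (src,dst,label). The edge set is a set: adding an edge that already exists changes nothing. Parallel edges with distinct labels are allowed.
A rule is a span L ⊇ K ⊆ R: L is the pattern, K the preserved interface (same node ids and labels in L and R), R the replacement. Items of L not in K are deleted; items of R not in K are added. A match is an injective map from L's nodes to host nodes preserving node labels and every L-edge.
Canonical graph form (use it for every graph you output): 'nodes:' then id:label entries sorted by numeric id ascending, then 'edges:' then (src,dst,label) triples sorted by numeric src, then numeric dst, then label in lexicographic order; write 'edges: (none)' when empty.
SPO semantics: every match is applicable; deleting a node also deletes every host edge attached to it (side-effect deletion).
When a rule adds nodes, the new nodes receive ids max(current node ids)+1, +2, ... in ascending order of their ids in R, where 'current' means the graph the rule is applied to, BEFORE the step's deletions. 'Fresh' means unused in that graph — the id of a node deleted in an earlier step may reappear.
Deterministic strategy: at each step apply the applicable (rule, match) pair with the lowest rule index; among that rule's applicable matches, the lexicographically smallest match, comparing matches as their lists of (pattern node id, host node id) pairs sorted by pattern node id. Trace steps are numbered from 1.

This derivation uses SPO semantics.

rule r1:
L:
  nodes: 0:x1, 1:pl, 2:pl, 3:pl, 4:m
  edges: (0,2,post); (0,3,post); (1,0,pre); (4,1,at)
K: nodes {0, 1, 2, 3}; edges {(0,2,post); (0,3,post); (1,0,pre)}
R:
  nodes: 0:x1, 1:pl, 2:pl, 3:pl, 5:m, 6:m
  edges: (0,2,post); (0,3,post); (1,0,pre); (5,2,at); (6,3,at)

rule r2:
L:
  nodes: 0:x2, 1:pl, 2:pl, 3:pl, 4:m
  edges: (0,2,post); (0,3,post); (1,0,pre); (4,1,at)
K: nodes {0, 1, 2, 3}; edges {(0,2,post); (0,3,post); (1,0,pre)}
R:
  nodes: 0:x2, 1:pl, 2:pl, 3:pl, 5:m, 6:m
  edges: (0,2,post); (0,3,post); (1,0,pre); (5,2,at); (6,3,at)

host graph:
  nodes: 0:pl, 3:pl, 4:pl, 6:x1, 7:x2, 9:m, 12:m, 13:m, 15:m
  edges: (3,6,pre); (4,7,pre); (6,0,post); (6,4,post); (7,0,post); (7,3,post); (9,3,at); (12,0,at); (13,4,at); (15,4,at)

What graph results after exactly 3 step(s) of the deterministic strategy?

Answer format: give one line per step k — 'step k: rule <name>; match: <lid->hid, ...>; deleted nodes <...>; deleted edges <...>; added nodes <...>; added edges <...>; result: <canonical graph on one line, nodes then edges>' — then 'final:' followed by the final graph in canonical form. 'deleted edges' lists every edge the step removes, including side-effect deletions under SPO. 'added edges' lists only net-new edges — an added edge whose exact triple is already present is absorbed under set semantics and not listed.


step 1: rule r1; match: 0->6, 1->3, 2->0, 3->4, 4->9; deleted nodes 9; deleted edges (9,3,at); added nodes 16, 17; added edges (16,0,at); (17,4,at); result: nodes: 0:pl, 3:pl, 4:pl, 6:x1, 7:x2, 12:m, 13:m, 15:m, 16:m, 17:m edges: (3,6,pre); (4,7,pre); (6,0,post); (6,4,post); (7,0,post); (7,3,post); (12,0,at); (13,4,at); (15,4,at); (16,0,at); (17,4,at)
step 2: rule r2; match: 0->7, 1->4, 2->0, 3->3, 4->13; deleted nodes 13; deleted edges (13,4,at); added nodes 18, 19; added edges (18,0,at); (19,3,at); result: nodes: 0:pl, 3:pl, 4:pl, 6:x1, 7:x2, 12:m, 15:m, 16:m, 17:m, 18:m, 19:m edges: (3,6,pre); (4,7,pre); (6,0,post); (6,4,post); (7,0,post); (7,3,post); (12,0,at); (15,4,at); (16,0,at); (17,4,at); (18,0,at); (19,3,at)
step 3: rule r1; match: 0->6, 1->3, 2->0, 3->4, 4->19; deleted nodes 19; deleted edges (19,3,at); added nodes 20, 21; added edges (20,0,at); (21,4,at); result: nodes: 0:pl, 3:pl, 4:pl, 6:x1, 7:x2, 12:m, 15:m, 16:m, 17:m, 18:m, 20:m, 21:m edges: (3,6,pre); (4,7,pre); (6,0,post); (6,4,post); (7,0,post); (7,3,post); (12,0,at); (15,4,at); (16,0,at); (17,4,at); (18,0,at); (20,0,at); (21,4,at)
final:
nodes: 0:pl, 3:pl, 4:pl, 6:x1, 7:x2, 12:m, 15:m, 16:m, 17:m, 18:m, 20:m, 21:m
edges: (3,6,pre); (4,7,pre); (6,0,post); (6,4,post); (7,0,post); (7,3,post); (12,0,at); (15,4,at); (16,0,at); (17,4,at); (18,0,at); (20,0,at); (21,4,at)


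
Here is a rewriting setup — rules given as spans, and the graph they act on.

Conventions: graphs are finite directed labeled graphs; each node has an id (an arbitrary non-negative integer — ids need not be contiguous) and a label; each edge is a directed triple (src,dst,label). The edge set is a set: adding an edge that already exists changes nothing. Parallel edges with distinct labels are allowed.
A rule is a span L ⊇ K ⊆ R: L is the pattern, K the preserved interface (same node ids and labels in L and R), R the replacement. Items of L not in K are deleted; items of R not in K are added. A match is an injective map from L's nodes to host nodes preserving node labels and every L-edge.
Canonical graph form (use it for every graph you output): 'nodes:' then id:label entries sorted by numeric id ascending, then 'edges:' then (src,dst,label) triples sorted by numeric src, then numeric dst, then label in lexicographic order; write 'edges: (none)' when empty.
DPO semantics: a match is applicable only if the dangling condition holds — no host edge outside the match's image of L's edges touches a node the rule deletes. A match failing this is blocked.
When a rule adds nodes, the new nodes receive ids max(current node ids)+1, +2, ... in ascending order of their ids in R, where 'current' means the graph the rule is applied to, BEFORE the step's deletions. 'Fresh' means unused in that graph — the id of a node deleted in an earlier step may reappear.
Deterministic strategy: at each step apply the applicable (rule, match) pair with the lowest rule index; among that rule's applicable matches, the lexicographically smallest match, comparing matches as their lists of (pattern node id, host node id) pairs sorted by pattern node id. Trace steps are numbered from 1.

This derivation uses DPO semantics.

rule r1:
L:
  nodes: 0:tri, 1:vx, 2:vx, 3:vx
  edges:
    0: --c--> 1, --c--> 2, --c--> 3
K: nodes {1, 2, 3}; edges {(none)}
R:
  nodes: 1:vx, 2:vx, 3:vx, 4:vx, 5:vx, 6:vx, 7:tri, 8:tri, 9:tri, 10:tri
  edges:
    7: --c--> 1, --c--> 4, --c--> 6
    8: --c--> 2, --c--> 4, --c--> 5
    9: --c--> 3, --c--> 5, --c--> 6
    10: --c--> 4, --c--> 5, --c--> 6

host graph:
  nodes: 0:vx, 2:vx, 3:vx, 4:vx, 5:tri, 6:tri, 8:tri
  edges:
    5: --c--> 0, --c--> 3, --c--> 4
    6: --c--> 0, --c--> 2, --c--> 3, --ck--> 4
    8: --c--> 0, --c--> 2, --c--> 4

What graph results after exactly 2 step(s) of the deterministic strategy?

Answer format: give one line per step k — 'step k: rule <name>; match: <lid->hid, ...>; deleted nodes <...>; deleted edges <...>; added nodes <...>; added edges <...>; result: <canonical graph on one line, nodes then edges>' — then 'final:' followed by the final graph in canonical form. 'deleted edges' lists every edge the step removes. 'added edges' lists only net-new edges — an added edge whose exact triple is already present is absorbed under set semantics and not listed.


step 1: rule r1; match: 0->5, 1->0, 2->3, 3->4; deleted nodes 5; deleted edges (5,0,c); (5,3,c); (5,4,c); added nodes 9, 10, 11, 12, 13, 14, 15; added edges (12,0,c); (12,9,c); (12,11,c); (13,3,c); (13,9,c); (13,10,c); (14,4,c); (14,10,c); (14,11,c); (15,9,c); (15,10,c); (15,11,c); result: nodes: 0:vx, 2:vx, 3:vx, 4:vx, 6:tri, 8:tri, 9:vx, 10:vx, 11:vx, 12:tri, 13:tri, 14:tri, 15:tri edges: (6,0,c); (6,2,c); (6,3,c); (6,4,ck); (8,0,c); (8,2,c); (8,4,c); (12,0,c); (12,9,c); (12,11,c); (13,3,c); (13,9,c); (13,10,c); (14,4,c); (14,10,c); (14,11,c); (15,9,c); (15,10,c); (15,11,c)
step 2: rule r1; match: 0->8, 1->0, 2->2, 3->4; deleted nodes 8; deleted edges (8,0,c); (8,2,c); (8,4,c); added nodes 16, 17, 18, 19, 20, 21, 22; added edges (19,0,c); (19,16,c); (19,18,c); (20,2,c); (20,16,c); (20,17,c); (21,4,c); (21,17,c); (21,18,c); (22,16,c); (22,17,c); (22,18,c); result: nodes: 0:vx, 2:vx, 3:vx, 4:vx, 6:tri, 9:vx, 10:vx, 11:vx, 12:tri, 13:tri, 14:tri, 15:tri, 16:vx, 17:vx, 18:vx, 19:tri, 20:tri, 21:tri, 22:tri edges: (6,0,c); (6,2,c); (6,3,c); (6,4,ck); (12,0,c); (12,9,c); (12,11,c); (13,3,c); (13,9,c); (13,10,c); (14,4,c); (14,10,c); (14,11,c); (15,9,c); (15,10,c); (15,11,c); (19,0,c); (19,16,c); (19,18,c); (20,2,c); (20,16,c); (20,17,c); (21,4,c); (21,17,c); (21,18,c); (22,16,c); (22,17,c); (22,18,c)
final:
nodes: 0:vx, 2:vx, 3:vx, 4:vx, 6:tri, 9:vx, 10:vx, 11:vx, 12:tri, 13:tri, 14:tri, 15:tri, 16:vx, 17:vx, 18:vx, 19:tri, 20:tri, 21:tri, 22:tri
edges: (6,0,c); (6,2,c); (6,3,c); (6,4,ck); (12,0,c); (12,9,c); (12,11,c); (13,3,c); (13,9,c); (13,10,c); (14,4,c); (14,10,c); (14,11,c); (15,9,c); (15,10,c); (15,11,c); (19,0,c); (19,16,c); (19,18,c); (20,2,c); (20,16,c); (20,17,c); (21,4,c); (21,17,c); (21,18,c); (22,16,c); (22,17,c); (22,18,c)
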